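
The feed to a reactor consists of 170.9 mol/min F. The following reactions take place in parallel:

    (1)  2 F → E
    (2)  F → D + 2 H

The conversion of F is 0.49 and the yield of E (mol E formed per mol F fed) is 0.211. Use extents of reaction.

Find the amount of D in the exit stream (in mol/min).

Yield of E: 1ξ₁ / 170.9 = 0.211 → ξ₁ = 36.06 mol/min.
Conversion of F: 2ξ₁ + 1ξ₂ = 0.49 × 170.9 = 83.74 → ξ₂ = 11.62 mol/min.
Outlet amounts (n = n₀ + Σ ν·ξ):
  F: 170.9 − 2(36.06) − 1(11.62) = 87.16
  E: 0 + 1(36.06) = 36.06
  D: 0 + 1(11.62) = 11.62
  H: 0 + 2(11.62) = 23.24

11.6 mol/min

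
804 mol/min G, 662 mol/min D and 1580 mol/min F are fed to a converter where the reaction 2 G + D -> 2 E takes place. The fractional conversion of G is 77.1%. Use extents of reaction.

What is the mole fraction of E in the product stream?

G reacted = 0.771 × 804 = 619.9 mol/min; ν_G = −2, so ξ = 619.9/2 = 309.9 mol/min.
Outlet amounts (n = n₀ + ν ξ):
  G: 804 − 2(309.9) = 184.1
  D: 662 − 1(309.9) = 352.1
  E: 0 + 2(309.9) = 619.9
  F: 1580 (inert)
Total out = 2736 mol/min; y_E = 619.9 / 2736 = 0.2266.

0.227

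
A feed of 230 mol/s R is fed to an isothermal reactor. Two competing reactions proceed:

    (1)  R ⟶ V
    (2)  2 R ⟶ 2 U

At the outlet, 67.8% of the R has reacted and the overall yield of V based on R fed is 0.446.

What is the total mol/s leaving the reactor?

Yield of V: 1ξ₁ / 230 = 0.446 → ξ₁ = 102.6 mol/s.
Conversion of R: 1ξ₁ + 2ξ₂ = 0.678 × 230 = 155.9 → ξ₂ = 26.68 mol/s.
Outlet amounts (n = n₀ + Σ ν·ξ):
  R: 230 − 1(102.6) − 2(26.68) = 74.06
  V: 0 + 1(102.6) = 102.6
  U: 0 + 2(26.68) = 53.36
Total out = 74.06 + 102.6 + 53.36 = 230 mol/s.

230 mol/s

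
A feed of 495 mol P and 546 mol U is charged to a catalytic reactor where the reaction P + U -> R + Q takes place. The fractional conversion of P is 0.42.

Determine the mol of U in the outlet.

338 mol

P reacted = 0.42 × 495 = 207.9 mol; ν_P = −1, so ξ = 207.9/1 = 207.9 mol.
Outlet amounts (n = n₀ + ν ξ):
  P: 495 − 1(207.9) = 287.1
  U: 546 − 1(207.9) = 338.1
  R: 0 + 1(207.9) = 207.9
  Q: 0 + 1(207.9) = 207.9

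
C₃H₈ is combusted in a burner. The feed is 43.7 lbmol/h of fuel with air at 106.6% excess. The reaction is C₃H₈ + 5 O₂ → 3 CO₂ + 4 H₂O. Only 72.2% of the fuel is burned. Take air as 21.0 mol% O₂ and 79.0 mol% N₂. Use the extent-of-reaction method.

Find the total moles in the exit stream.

2220 lbmol/h

Stoichiometric O₂ = 5 × 43.7 = 218.5 lbmol/h; O₂ fed = 218.5 × 2.066 = 451.4 lbmol/h.
N₂ fed = 451.4 × 79/21 = 1698 lbmol/h.
Fuel reacted = 0.722 × 43.7 → ξ = 31.55 lbmol/h.
Outlet (n = n₀ + ν ξ):
  C₃H₈: 43.7 − 1(31.55) = 12.15
  O₂: 451.4 − 5(31.55) = 293.7
  N₂: 1698 (inert)
  CO₂: 0 + 3(31.55) = 94.65
  H₂O: 0 + 4(31.55) = 126.2
Total out = 12.15 + 293.7 + 1698 + 94.65 + 126.2 = 2225 lbmol/h.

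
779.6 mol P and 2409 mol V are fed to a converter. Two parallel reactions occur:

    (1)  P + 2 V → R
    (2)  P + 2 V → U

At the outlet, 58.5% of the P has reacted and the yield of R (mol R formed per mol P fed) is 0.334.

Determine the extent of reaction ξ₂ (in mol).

Yield of R: 1ξ₁ / 779.6 = 0.334 → ξ₁ = 260.4 mol.
Conversion of P: 1ξ₁ + 1ξ₂ = 0.585 × 779.6 = 456.1 → ξ₂ = 195.7 mol.
Outlet amounts (n = n₀ + Σ ν·ξ):
  P: 779.6 − 1(260.4) − 1(195.7) = 323.5
  V: 2409 − 2(260.4) − 2(195.7) = 1497
  R: 0 + 1(260.4) = 260.4
  U: 0 + 1(195.7) = 195.7

ξ₂ = 196 mol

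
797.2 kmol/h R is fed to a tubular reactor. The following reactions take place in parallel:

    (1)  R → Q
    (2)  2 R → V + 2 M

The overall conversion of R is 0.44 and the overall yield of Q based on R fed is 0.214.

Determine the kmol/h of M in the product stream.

Yield of Q: 1ξ₁ / 797.2 = 0.214 → ξ₁ = 170.6 kmol/h.
Conversion of R: 1ξ₁ + 2ξ₂ = 0.44 × 797.2 = 350.8 → ξ₂ = 90.08 kmol/h.
Outlet amounts (n = n₀ + Σ ν·ξ):
  R: 797.2 − 1(170.6) − 2(90.08) = 446.4
  Q: 0 + 1(170.6) = 170.6
  V: 0 + 1(90.08) = 90.08
  M: 0 + 2(90.08) = 180.2

180 kmol/h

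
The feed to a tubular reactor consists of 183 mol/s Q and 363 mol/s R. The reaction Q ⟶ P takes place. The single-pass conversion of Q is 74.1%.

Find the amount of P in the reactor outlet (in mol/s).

Q reacted = 0.741 × 183 = 135.6 mol/s; ν_Q = −1, so ξ = 135.6/1 = 135.6 mol/s.
Outlet amounts (n = n₀ + ν ξ):
  Q: 183 − 1(135.6) = 47.4
  P: 0 + 1(135.6) = 135.6
  R: 363 (inert)

136 mol/s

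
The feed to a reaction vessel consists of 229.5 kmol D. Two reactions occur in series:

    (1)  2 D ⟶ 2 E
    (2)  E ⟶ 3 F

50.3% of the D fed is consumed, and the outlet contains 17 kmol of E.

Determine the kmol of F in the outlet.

Conversion of D: D consumed = 2ξ₁ = 0.503 × 229.5 → ξ₁ = 57.72 kmol.
E balance: n_E = 0 + 2ξ₁ − 1ξ₂ = 17 → ξ₂ = (2·57.72 − 17)/1 = 98.44 kmol.
Outlet amounts (n = n₀ + Σ ν·ξ):
  D: 229.5 − 2(57.72) = 114.1
  E: 0 + 2(57.72) − 1(98.44) = 17
  F: 0 + 3(98.44) = 295.3

295 kmol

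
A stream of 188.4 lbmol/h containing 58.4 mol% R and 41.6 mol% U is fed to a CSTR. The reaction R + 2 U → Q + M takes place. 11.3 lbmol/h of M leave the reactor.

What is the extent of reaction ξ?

ξ = 11.3 lbmol/h

For M: n = n₀ + 1ξ → 11.3 = 0 + 1ξ, giving ξ = 11.3 lbmol/h.
Outlet amounts (n = n₀ + ν ξ):
  R: 110 − 1(11.3) = 98.73
  U: 78.37 − 2(11.3) = 55.77
  Q: 0 + 1(11.3) = 11.3
  M: 0 + 1(11.3) = 11.3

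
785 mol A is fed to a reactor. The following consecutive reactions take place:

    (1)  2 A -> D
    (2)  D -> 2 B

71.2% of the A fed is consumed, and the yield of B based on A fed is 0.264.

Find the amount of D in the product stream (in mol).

Conversion of A: A consumed = 2ξ₁ = 0.712 × 785 → ξ₁ = 279.5 mol.
Yield of B: 2ξ₂ / 785 = 0.264 → ξ₂ = 103.6 mol.
Outlet amounts (n = n₀ + Σ ν·ξ):
  A: 785 − 2(279.5) = 226.1
  D: 0 + 1(279.5) − 1(103.6) = 175.8
  B: 0 + 2(103.6) = 207.2

176 mol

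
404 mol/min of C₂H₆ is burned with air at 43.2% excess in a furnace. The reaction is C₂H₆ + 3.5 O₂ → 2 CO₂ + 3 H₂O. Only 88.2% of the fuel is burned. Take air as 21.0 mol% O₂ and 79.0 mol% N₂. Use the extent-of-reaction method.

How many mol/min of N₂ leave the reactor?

7620 mol/min

Stoichiometric O₂ = 3.5 × 404 = 1414 mol/min; O₂ fed = 1414 × 1.432 = 2025 mol/min.
N₂ fed = 2025 × 79/21 = 7617 mol/min.
Fuel reacted = 0.882 × 404 → ξ = 356.3 mol/min.
Outlet (n = n₀ + ν ξ):
  C₂H₆: 404 − 1(356.3) = 47.67
  O₂: 2025 − 3.5(356.3) = 777.7
  N₂: 7617 (inert)
  CO₂: 0 + 2(356.3) = 712.7
  H₂O: 0 + 3(356.3) = 1069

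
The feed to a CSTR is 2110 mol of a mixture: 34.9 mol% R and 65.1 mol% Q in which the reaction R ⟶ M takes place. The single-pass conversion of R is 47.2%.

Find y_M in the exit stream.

0.165

R reacted = 0.472 × 736.4 = 347.6 mol; ν_R = −1, so ξ = 347.6/1 = 347.6 mol.
Outlet amounts (n = n₀ + ν ξ):
  R: 736.4 − 1(347.6) = 388.8
  M: 0 + 1(347.6) = 347.6
  Q: 1374 (inert)
Total out = 2110 mol; y_M = 347.6 / 2110 = 0.1647.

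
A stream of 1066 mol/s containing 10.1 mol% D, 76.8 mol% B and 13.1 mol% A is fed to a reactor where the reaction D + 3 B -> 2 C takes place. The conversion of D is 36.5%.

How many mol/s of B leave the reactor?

D reacted = 0.365 × 107.7 = 39.3 mol/s; ν_D = −1, so ξ = 39.3/1 = 39.3 mol/s.
Outlet amounts (n = n₀ + ν ξ):
  D: 107.7 − 1(39.3) = 68.37
  B: 818.7 − 3(39.3) = 700.8
  C: 0 + 2(39.3) = 78.6
  A: 139.6 (inert)

701 mol/s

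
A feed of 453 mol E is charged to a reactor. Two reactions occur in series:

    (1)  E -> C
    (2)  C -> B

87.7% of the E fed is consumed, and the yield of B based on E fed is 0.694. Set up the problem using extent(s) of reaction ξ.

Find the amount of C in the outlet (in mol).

Conversion of E: E consumed = 1ξ₁ = 0.877 × 453 → ξ₁ = 397.3 mol.
Yield of B: 1ξ₂ / 453 = 0.694 → ξ₂ = 314.4 mol.
Outlet amounts (n = n₀ + Σ ν·ξ):
  E: 453 − 1(397.3) = 55.72
  C: 0 + 1(397.3) − 1(314.4) = 82.9
  B: 0 + 1(314.4) = 314.4

82.9 mol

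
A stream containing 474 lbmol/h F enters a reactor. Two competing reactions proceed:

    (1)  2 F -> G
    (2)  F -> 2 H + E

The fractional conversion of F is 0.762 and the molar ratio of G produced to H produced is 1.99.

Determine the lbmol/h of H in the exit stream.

80.6 lbmol/h

Conversion of F: F consumed = 0.762 × 474 = 361.2 lbmol/h = 2ξ₁ + 1ξ₂.
Selectivity: 1ξ₁ / (2ξ₂) = 1.99 → ξ₁ = 3.98 ξ₂.
Substitute: (2·3.98 + 1) ξ₂ = 361.2 → ξ₂ = 40.31 lbmol/h, ξ₁ = 160.4 lbmol/h.
Outlet amounts (n = n₀ + Σ ν·ξ):
  F: 474 − 2(160.4) − 1(40.31) = 112.8
  G: 0 + 1(160.4) = 160.4
  H: 0 + 2(40.31) = 80.62
  E: 0 + 1(40.31) = 40.31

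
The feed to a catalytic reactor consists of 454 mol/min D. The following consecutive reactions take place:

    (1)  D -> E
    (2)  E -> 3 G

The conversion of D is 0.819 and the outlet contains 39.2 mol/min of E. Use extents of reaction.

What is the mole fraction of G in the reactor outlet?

0.892

Conversion of D: D consumed = 1ξ₁ = 0.819 × 454 → ξ₁ = 371.8 mol/min.
E balance: n_E = 0 + 1ξ₁ − 1ξ₂ = 39.2 → ξ₂ = (1·371.8 − 39.2)/1 = 332.6 mol/min.
Outlet amounts (n = n₀ + Σ ν·ξ):
  D: 454 − 1(371.8) = 82.17
  E: 0 + 1(371.8) − 1(332.6) = 39.2
  G: 0 + 3(332.6) = 997.9
Total out = 1119 mol/min; y_G = 997.9 / 1119 = 0.8916.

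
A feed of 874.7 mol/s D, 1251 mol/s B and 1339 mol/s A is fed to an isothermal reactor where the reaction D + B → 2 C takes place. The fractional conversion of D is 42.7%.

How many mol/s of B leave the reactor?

D reacted = 0.427 × 874.7 = 373.5 mol/s; ν_D = −1, so ξ = 373.5/1 = 373.5 mol/s.
Outlet amounts (n = n₀ + ν ξ):
  D: 874.7 − 1(373.5) = 501.2
  B: 1251 − 1(373.5) = 877.5
  C: 0 + 2(373.5) = 747
  A: 1339 (inert)

878 mol/s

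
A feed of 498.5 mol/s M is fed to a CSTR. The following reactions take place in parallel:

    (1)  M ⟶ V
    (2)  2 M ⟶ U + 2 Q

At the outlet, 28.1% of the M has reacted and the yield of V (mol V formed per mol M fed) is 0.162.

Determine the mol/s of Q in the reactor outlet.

Yield of V: 1ξ₁ / 498.5 = 0.162 → ξ₁ = 80.76 mol/s.
Conversion of M: 1ξ₁ + 2ξ₂ = 0.281 × 498.5 = 140.1 → ξ₂ = 29.66 mol/s.
Outlet amounts (n = n₀ + Σ ν·ξ):
  M: 498.5 − 1(80.76) − 2(29.66) = 358.4
  V: 0 + 1(80.76) = 80.76
  U: 0 + 1(29.66) = 29.66
  Q: 0 + 2(29.66) = 59.32

59.3 mol/s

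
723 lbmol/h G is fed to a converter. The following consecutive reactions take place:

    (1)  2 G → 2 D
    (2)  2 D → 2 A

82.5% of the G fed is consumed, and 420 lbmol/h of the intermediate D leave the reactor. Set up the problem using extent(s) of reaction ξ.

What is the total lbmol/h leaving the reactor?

723 lbmol/h

Conversion of G: G consumed = 2ξ₁ = 0.825 × 723 → ξ₁ = 298.2 lbmol/h.
D balance: n_D = 0 + 2ξ₁ − 2ξ₂ = 420 → ξ₂ = (2·298.2 − 420)/2 = 88.24 lbmol/h.
Outlet amounts (n = n₀ + Σ ν·ξ):
  G: 723 − 2(298.2) = 126.5
  D: 0 + 2(298.2) − 2(88.24) = 420
  A: 0 + 2(88.24) = 176.5
Total out = 126.5 + 420 + 176.5 = 723 lbmol/h.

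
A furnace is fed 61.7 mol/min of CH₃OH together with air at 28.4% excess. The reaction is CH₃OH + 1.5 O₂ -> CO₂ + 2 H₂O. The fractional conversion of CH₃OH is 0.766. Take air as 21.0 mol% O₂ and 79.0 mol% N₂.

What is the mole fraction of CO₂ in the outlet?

Stoichiometric O₂ = 1.5 × 61.7 = 92.55 mol/min; O₂ fed = 92.55 × 1.284 = 118.8 mol/min.
N₂ fed = 118.8 × 79/21 = 447 mol/min.
Fuel reacted = 0.766 × 61.7 → ξ = 47.26 mol/min.
Outlet (n = n₀ + ν ξ):
  CH₃OH: 61.7 − 1(47.26) = 14.44
  O₂: 118.8 − 1.5(47.26) = 47.94
  N₂: 447 (inert)
  CO₂: 0 + 1(47.26) = 47.26
  H₂O: 0 + 2(47.26) = 94.52
Total out = 651.2 mol/min; y_CO₂ = 47.26 / 651.2 = 0.07258.

0.0726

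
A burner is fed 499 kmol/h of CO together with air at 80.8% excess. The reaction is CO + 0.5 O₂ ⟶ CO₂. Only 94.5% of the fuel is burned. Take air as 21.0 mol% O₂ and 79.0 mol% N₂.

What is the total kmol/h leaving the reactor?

2410 kmol/h

Stoichiometric O₂ = 0.5 × 499 = 249.5 kmol/h; O₂ fed = 249.5 × 1.808 = 451.1 kmol/h.
N₂ fed = 451.1 × 79/21 = 1697 kmol/h.
Fuel reacted = 0.945 × 499 → ξ = 471.6 kmol/h.
Outlet (n = n₀ + ν ξ):
  CO: 499 − 1(471.6) = 27.45
  O₂: 451.1 − 0.5(471.6) = 215.3
  N₂: 1697 (inert)
  CO₂: 0 + 1(471.6) = 471.6
Total out = 27.45 + 215.3 + 1697 + 471.6 = 2411 kmol/h.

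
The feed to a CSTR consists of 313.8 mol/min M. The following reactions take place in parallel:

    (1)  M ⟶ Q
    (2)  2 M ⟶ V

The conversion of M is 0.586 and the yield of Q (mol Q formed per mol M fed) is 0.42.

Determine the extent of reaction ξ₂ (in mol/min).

ξ₂ = 26 mol/min

Yield of Q: 1ξ₁ / 313.8 = 0.42 → ξ₁ = 131.8 mol/min.
Conversion of M: 1ξ₁ + 2ξ₂ = 0.586 × 313.8 = 183.9 → ξ₂ = 26.05 mol/min.
Outlet amounts (n = n₀ + Σ ν·ξ):
  M: 313.8 − 1(131.8) − 2(26.05) = 129.9
  Q: 0 + 1(131.8) = 131.8
  V: 0 + 1(26.05) = 26.05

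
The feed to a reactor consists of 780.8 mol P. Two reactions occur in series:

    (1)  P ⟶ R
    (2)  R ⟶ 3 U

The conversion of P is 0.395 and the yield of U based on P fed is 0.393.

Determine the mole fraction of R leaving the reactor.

Conversion of P: P consumed = 1ξ₁ = 0.395 × 780.8 → ξ₁ = 308.4 mol.
Yield of U: 3ξ₂ / 780.8 = 0.393 → ξ₂ = 102.3 mol.
Outlet amounts (n = n₀ + Σ ν·ξ):
  P: 780.8 − 1(308.4) = 472.4
  R: 0 + 1(308.4) − 1(102.3) = 206.1
  U: 0 + 3(102.3) = 306.9
Total out = 985.4 mol; y_R = 206.1 / 985.4 = 0.2092.

0.209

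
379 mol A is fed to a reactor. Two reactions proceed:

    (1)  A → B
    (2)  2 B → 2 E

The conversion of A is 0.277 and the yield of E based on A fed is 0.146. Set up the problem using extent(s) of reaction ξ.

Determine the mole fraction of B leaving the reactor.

0.131

Conversion of A: A consumed = 1ξ₁ = 0.277 × 379 → ξ₁ = 105 mol.
Yield of E: 2ξ₂ / 379 = 0.146 → ξ₂ = 27.67 mol.
Outlet amounts (n = n₀ + Σ ν·ξ):
  A: 379 − 1(105) = 274
  B: 0 + 1(105) − 2(27.67) = 49.65
  E: 0 + 2(27.67) = 55.33
Total out = 379 mol; y_B = 49.65 / 379 = 0.131.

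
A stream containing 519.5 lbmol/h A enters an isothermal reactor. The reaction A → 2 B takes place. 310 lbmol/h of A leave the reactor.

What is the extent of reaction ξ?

ξ = 210 lbmol/h

For A: n = n₀ − 1ξ → 310 = 519.5 − 1ξ, giving ξ = 209.5 lbmol/h.
Outlet amounts (n = n₀ + ν ξ):
  A: 519.5 − 1(209.5) = 310
  B: 0 + 2(209.5) = 419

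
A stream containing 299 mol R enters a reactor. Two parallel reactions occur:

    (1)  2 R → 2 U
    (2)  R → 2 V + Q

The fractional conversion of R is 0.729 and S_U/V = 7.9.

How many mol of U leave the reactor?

205 mol

Conversion of R: R consumed = 0.729 × 299 = 218 mol = 2ξ₁ + 1ξ₂.
Selectivity: 2ξ₁ / (2ξ₂) = 7.9 → ξ₁ = 7.9 ξ₂.
Substitute: (2·7.9 + 1) ξ₂ = 218 → ξ₂ = 12.97 mol, ξ₁ = 102.5 mol.
Outlet amounts (n = n₀ + Σ ν·ξ):
  R: 299 − 2(102.5) − 1(12.97) = 81.03
  U: 0 + 2(102.5) = 205
  V: 0 + 2(12.97) = 25.95
  Q: 0 + 1(12.97) = 12.97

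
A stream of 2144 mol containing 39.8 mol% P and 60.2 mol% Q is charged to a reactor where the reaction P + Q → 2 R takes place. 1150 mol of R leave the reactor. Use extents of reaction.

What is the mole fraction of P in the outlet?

0.13

For R: n = n₀ + 2ξ → 1150 = 0 + 2ξ, giving ξ = 575 mol.
Outlet amounts (n = n₀ + ν ξ):
  P: 853.3 − 1(575) = 278.3
  Q: 1291 − 1(575) = 715.7
  R: 0 + 2(575) = 1150
Total out = 2144 mol; y_P = 278.3 / 2144 = 0.1298.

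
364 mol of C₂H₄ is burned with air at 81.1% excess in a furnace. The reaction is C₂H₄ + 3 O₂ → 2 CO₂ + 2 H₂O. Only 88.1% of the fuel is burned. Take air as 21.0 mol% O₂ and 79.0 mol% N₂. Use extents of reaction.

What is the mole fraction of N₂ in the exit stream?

Stoichiometric O₂ = 3 × 364 = 1092 mol; O₂ fed = 1092 × 1.811 = 1978 mol.
N₂ fed = 1978 × 79/21 = 7440 mol.
Fuel reacted = 0.881 × 364 → ξ = 320.7 mol.
Outlet (n = n₀ + ν ξ):
  C₂H₄: 364 − 1(320.7) = 43.32
  O₂: 1978 − 3(320.7) = 1016
  N₂: 7440 (inert)
  CO₂: 0 + 2(320.7) = 641.4
  H₂O: 0 + 2(320.7) = 641.4
Total out = 9781 mol; y_N₂ = 7440 / 9781 = 0.7606.

0.761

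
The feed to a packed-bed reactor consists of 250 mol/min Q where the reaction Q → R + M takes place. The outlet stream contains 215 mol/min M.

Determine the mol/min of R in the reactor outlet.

215 mol/min

For M: n = n₀ + 1ξ → 215 = 0 + 1ξ, giving ξ = 215 mol/min.
Outlet amounts (n = n₀ + ν ξ):
  Q: 250 − 1(215) = 35
  R: 0 + 1(215) = 215
  M: 0 + 1(215) = 215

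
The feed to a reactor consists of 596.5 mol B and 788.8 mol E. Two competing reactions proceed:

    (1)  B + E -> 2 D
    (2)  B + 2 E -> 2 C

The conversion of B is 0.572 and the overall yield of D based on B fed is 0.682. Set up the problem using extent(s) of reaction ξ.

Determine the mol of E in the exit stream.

310 mol

Yield of D: 2ξ₁ / 596.5 = 0.682 → ξ₁ = 203.4 mol.
Conversion of B: 1ξ₁ + 1ξ₂ = 0.572 × 596.5 = 341.2 → ξ₂ = 137.8 mol.
Outlet amounts (n = n₀ + Σ ν·ξ):
  B: 596.5 − 1(203.4) − 1(137.8) = 255.3
  E: 788.8 − 1(203.4) − 2(137.8) = 309.8
  D: 0 + 2(203.4) = 406.8
  C: 0 + 2(137.8) = 275.6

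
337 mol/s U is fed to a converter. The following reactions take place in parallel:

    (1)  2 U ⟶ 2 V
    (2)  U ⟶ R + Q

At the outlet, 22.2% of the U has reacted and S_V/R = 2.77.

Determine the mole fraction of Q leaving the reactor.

Conversion of U: U consumed = 0.222 × 337 = 74.81 mol/s = 2ξ₁ + 1ξ₂.
Selectivity: 2ξ₁ / (1ξ₂) = 2.77 → ξ₁ = 1.385 ξ₂.
Substitute: (2·1.385 + 1) ξ₂ = 74.81 → ξ₂ = 19.84 mol/s, ξ₁ = 27.48 mol/s.
Outlet amounts (n = n₀ + Σ ν·ξ):
  U: 337 − 2(27.48) − 1(19.84) = 262.2
  V: 0 + 2(27.48) = 54.97
  R: 0 + 1(19.84) = 19.84
  Q: 0 + 1(19.84) = 19.84
Total out = 356.8 mol/s; y_Q = 19.84 / 356.8 = 0.05561.

0.0556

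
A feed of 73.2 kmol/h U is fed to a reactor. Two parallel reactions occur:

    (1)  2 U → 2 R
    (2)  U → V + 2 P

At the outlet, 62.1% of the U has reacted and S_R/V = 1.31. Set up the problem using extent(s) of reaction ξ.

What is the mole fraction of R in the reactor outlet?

0.229

Conversion of U: U consumed = 0.621 × 73.2 = 45.46 kmol/h = 2ξ₁ + 1ξ₂.
Selectivity: 2ξ₁ / (1ξ₂) = 1.31 → ξ₁ = 0.655 ξ₂.
Substitute: (2·0.655 + 1) ξ₂ = 45.46 → ξ₂ = 19.68 kmol/h, ξ₁ = 12.89 kmol/h.
Outlet amounts (n = n₀ + Σ ν·ξ):
  U: 73.2 − 2(12.89) − 1(19.68) = 27.74
  R: 0 + 2(12.89) = 25.78
  V: 0 + 1(19.68) = 19.68
  P: 0 + 2(19.68) = 39.36
Total out = 112.6 kmol/h; y_R = 25.78 / 112.6 = 0.229.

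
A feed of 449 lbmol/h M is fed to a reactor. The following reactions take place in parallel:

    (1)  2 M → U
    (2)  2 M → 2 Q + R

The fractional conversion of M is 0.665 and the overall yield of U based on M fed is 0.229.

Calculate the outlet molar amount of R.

Yield of U: 1ξ₁ / 449 = 0.229 → ξ₁ = 102.8 lbmol/h.
Conversion of M: 2ξ₁ + 2ξ₂ = 0.665 × 449 = 298.6 → ξ₂ = 46.47 lbmol/h.
Outlet amounts (n = n₀ + Σ ν·ξ):
  M: 449 − 2(102.8) − 2(46.47) = 150.4
  U: 0 + 1(102.8) = 102.8
  Q: 0 + 2(46.47) = 92.94
  R: 0 + 1(46.47) = 46.47

46.5 lbmol/h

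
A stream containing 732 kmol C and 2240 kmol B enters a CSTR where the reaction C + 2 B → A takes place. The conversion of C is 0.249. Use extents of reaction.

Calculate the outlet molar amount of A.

182 kmol

C reacted = 0.249 × 732 = 182.3 kmol; ν_C = −1, so ξ = 182.3/1 = 182.3 kmol.
Outlet amounts (n = n₀ + ν ξ):
  C: 732 − 1(182.3) = 549.7
  B: 2240 − 2(182.3) = 1875
  A: 0 + 1(182.3) = 182.3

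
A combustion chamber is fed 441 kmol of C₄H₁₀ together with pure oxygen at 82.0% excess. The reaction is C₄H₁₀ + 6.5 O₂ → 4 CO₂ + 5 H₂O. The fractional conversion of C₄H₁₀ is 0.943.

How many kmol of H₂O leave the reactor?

Stoichiometric O₂ = 6.5 × 441 = 2866 kmol; O₂ fed = 2866 × 1.820 = 5217 kmol.
Fuel reacted = 0.943 × 441 → ξ = 415.9 kmol.
Outlet (n = n₀ + ν ξ):
  C₄H₁₀: 441 − 1(415.9) = 25.14
  O₂: 5217 − 6.5(415.9) = 2514
  CO₂: 0 + 4(415.9) = 1663
  H₂O: 0 + 5(415.9) = 2079

2080 kmol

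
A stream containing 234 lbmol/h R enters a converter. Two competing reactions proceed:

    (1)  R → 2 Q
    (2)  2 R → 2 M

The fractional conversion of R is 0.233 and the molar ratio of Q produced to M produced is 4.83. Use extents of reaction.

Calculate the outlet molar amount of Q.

77.1 lbmol/h

Conversion of R: R consumed = 0.233 × 234 = 54.52 lbmol/h = 1ξ₁ + 2ξ₂.
Selectivity: 2ξ₁ / (2ξ₂) = 4.83 → ξ₁ = 4.83 ξ₂.
Substitute: (1·4.83 + 2) ξ₂ = 54.52 → ξ₂ = 7.983 lbmol/h, ξ₁ = 38.56 lbmol/h.
Outlet amounts (n = n₀ + Σ ν·ξ):
  R: 234 − 1(38.56) − 2(7.983) = 179.5
  Q: 0 + 2(38.56) = 77.11
  M: 0 + 2(7.983) = 15.97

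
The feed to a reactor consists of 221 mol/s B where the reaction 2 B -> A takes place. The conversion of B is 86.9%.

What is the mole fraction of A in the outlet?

B reacted = 0.869 × 221 = 192 mol/s; ν_B = −2, so ξ = 192/2 = 96.02 mol/s.
Outlet amounts (n = n₀ + ν ξ):
  B: 221 − 2(96.02) = 28.95
  A: 0 + 1(96.02) = 96.02
Total out = 125 mol/s; y_A = 96.02 / 125 = 0.7683.

0.768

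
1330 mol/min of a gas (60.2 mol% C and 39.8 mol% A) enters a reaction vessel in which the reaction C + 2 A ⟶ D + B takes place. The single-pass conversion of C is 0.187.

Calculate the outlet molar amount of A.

230 mol/min

C reacted = 0.187 × 800.7 = 149.7 mol/min; ν_C = −1, so ξ = 149.7/1 = 149.7 mol/min.
Outlet amounts (n = n₀ + ν ξ):
  C: 800.7 − 1(149.7) = 650.9
  A: 529.3 − 2(149.7) = 229.9
  D: 0 + 1(149.7) = 149.7
  B: 0 + 1(149.7) = 149.7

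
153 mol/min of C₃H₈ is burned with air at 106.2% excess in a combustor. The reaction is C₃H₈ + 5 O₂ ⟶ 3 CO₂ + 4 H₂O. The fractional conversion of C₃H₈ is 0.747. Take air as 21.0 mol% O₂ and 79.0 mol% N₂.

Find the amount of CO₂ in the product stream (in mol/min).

343 mol/min

Stoichiometric O₂ = 5 × 153 = 765 mol/min; O₂ fed = 765 × 2.062 = 1577 mol/min.
N₂ fed = 1577 × 79/21 = 5934 mol/min.
Fuel reacted = 0.747 × 153 → ξ = 114.3 mol/min.
Outlet (n = n₀ + ν ξ):
  C₃H₈: 153 − 1(114.3) = 38.71
  O₂: 1577 − 5(114.3) = 1006
  N₂: 5934 (inert)
  CO₂: 0 + 3(114.3) = 342.9
  H₂O: 0 + 4(114.3) = 457.2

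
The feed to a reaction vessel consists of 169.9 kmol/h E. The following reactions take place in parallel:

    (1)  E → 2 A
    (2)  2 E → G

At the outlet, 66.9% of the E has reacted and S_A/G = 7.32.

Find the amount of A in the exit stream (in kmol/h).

Conversion of E: E consumed = 0.669 × 169.9 = 113.7 kmol/h = 1ξ₁ + 2ξ₂.
Selectivity: 2ξ₁ / (1ξ₂) = 7.32 → ξ₁ = 3.66 ξ₂.
Substitute: (1·3.66 + 2) ξ₂ = 113.7 → ξ₂ = 20.08 kmol/h, ξ₁ = 73.5 kmol/h.
Outlet amounts (n = n₀ + Σ ν·ξ):
  E: 169.9 − 1(73.5) − 2(20.08) = 56.24
  A: 0 + 2(73.5) = 147
  G: 0 + 1(20.08) = 20.08

147 kmol/h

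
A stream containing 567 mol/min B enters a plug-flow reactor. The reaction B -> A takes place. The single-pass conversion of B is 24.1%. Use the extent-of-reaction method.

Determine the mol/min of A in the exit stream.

B reacted = 0.241 × 567 = 136.6 mol/min; ν_B = −1, so ξ = 136.6/1 = 136.6 mol/min.
Outlet amounts (n = n₀ + ν ξ):
  B: 567 − 1(136.6) = 430.4
  A: 0 + 1(136.6) = 136.6

137 mol/min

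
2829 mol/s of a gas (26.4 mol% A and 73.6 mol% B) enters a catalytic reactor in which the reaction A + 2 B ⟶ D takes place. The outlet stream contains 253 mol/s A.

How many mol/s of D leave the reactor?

For A: n = n₀ − 1ξ → 253 = 746.9 − 1ξ, giving ξ = 493.9 mol/s.
Outlet amounts (n = n₀ + ν ξ):
  A: 746.9 − 1(493.9) = 253
  B: 2082 − 2(493.9) = 1094
  D: 0 + 1(493.9) = 493.9

494 mol/s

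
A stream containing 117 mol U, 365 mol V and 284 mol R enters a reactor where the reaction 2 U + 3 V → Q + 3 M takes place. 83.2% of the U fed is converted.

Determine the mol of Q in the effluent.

U reacted = 0.832 × 117 = 97.34 mol; ν_U = −2, so ξ = 97.34/2 = 48.67 mol.
Outlet amounts (n = n₀ + ν ξ):
  U: 117 − 2(48.67) = 19.66
  V: 365 − 3(48.67) = 219
  Q: 0 + 1(48.67) = 48.67
  M: 0 + 3(48.67) = 146
  R: 284 (inert)

48.7 mol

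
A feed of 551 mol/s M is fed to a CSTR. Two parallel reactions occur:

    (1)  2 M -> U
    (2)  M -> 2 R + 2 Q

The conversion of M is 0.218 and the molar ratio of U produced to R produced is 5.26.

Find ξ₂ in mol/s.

Conversion of M: M consumed = 0.218 × 551 = 120.1 mol/s = 2ξ₁ + 1ξ₂.
Selectivity: 1ξ₁ / (2ξ₂) = 5.26 → ξ₁ = 10.52 ξ₂.
Substitute: (2·10.52 + 1) ξ₂ = 120.1 → ξ₂ = 5.45 mol/s, ξ₁ = 57.33 mol/s.
Outlet amounts (n = n₀ + Σ ν·ξ):
  M: 551 − 2(57.33) − 1(5.45) = 430.9
  U: 0 + 1(57.33) = 57.33
  R: 0 + 2(5.45) = 10.9
  Q: 0 + 2(5.45) = 10.9

ξ₂ = 5.45 mol/s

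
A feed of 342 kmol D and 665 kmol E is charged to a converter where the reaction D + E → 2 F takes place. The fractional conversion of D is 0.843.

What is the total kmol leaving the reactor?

1010 kmol

D reacted = 0.843 × 342 = 288.3 kmol; ν_D = −1, so ξ = 288.3/1 = 288.3 kmol.
Outlet amounts (n = n₀ + ν ξ):
  D: 342 − 1(288.3) = 53.69
  E: 665 − 1(288.3) = 376.7
  F: 0 + 2(288.3) = 576.6
Total out = 53.69 + 376.7 + 576.6 = 1007 kmol.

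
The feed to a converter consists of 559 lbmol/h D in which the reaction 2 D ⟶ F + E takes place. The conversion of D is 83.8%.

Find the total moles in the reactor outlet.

559 lbmol/h

D reacted = 0.838 × 559 = 468.4 lbmol/h; ν_D = −2, so ξ = 468.4/2 = 234.2 lbmol/h.
Outlet amounts (n = n₀ + ν ξ):
  D: 559 − 2(234.2) = 90.56
  F: 0 + 1(234.2) = 234.2
  E: 0 + 1(234.2) = 234.2
Total out = 90.56 + 234.2 + 234.2 = 559 lbmol/h.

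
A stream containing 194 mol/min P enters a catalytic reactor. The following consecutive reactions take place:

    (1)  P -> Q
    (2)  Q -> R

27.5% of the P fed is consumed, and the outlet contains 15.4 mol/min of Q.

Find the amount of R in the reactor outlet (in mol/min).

Conversion of P: P consumed = 1ξ₁ = 0.275 × 194 → ξ₁ = 53.35 mol/min.
Q balance: n_Q = 0 + 1ξ₁ − 1ξ₂ = 15.4 → ξ₂ = (1·53.35 − 15.4)/1 = 37.95 mol/min.
Outlet amounts (n = n₀ + Σ ν·ξ):
  P: 194 − 1(53.35) = 140.7
  Q: 0 + 1(53.35) − 1(37.95) = 15.4
  R: 0 + 1(37.95) = 37.95

38 mol/min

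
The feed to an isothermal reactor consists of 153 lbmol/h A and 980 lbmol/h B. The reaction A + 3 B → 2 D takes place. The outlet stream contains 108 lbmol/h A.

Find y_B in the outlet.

0.81

For A: n = n₀ − 1ξ → 108 = 153 − 1ξ, giving ξ = 45 lbmol/h.
Outlet amounts (n = n₀ + ν ξ):
  A: 153 − 1(45) = 108
  B: 980 − 3(45) = 845
  D: 0 + 2(45) = 90
Total out = 1043 lbmol/h; y_B = 845 / 1043 = 0.8102.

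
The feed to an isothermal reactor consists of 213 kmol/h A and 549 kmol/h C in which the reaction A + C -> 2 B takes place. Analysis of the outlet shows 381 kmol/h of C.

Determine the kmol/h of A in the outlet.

For C: n = n₀ − 1ξ → 381 = 549 − 1ξ, giving ξ = 168 kmol/h.
Outlet amounts (n = n₀ + ν ξ):
  A: 213 − 1(168) = 45
  C: 549 − 1(168) = 381
  B: 0 + 2(168) = 336

45 kmol/h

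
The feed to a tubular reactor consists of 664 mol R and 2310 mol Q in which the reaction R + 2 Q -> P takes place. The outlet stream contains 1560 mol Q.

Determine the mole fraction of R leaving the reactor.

0.13

For Q: n = n₀ − 2ξ → 1560 = 2310 − 2ξ, giving ξ = 375 mol.
Outlet amounts (n = n₀ + ν ξ):
  R: 664 − 1(375) = 289
  Q: 2310 − 2(375) = 1560
  P: 0 + 1(375) = 375
Total out = 2224 mol; y_R = 289 / 2224 = 0.1299.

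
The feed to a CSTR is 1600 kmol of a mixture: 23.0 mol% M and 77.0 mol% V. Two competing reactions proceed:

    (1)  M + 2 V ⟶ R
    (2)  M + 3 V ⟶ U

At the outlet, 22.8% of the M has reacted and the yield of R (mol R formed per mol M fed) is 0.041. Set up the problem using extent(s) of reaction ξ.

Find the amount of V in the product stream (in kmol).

995 kmol

Yield of R: 1ξ₁ / 368 = 0.041 → ξ₁ = 15.09 kmol.
Conversion of M: 1ξ₁ + 1ξ₂ = 0.228 × 368 = 83.9 → ξ₂ = 68.82 kmol.
Outlet amounts (n = n₀ + Σ ν·ξ):
  M: 368 − 1(15.09) − 1(68.82) = 284.1
  V: 1232 − 2(15.09) − 3(68.82) = 995.4
  R: 0 + 1(15.09) = 15.09
  U: 0 + 1(68.82) = 68.82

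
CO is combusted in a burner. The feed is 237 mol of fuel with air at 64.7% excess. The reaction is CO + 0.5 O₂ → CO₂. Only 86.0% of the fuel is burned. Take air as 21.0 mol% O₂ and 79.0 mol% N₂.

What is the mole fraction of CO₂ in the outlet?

0.191

Stoichiometric O₂ = 0.5 × 237 = 118.5 mol; O₂ fed = 118.5 × 1.647 = 195.2 mol.
N₂ fed = 195.2 × 79/21 = 734.2 mol.
Fuel reacted = 0.86 × 237 → ξ = 203.8 mol.
Outlet (n = n₀ + ν ξ):
  CO: 237 − 1(203.8) = 33.18
  O₂: 195.2 − 0.5(203.8) = 93.26
  N₂: 734.2 (inert)
  CO₂: 0 + 1(203.8) = 203.8
Total out = 1064 mol; y_CO₂ = 203.8 / 1064 = 0.1915.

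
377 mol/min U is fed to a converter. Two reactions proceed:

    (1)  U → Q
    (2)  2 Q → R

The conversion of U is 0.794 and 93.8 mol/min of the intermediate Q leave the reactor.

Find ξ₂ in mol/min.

Conversion of U: U consumed = 1ξ₁ = 0.794 × 377 → ξ₁ = 299.3 mol/min.
Q balance: n_Q = 0 + 1ξ₁ − 2ξ₂ = 93.8 → ξ₂ = (1·299.3 − 93.8)/2 = 102.8 mol/min.
Outlet amounts (n = n₀ + Σ ν·ξ):
  U: 377 − 1(299.3) = 77.66
  Q: 0 + 1(299.3) − 2(102.8) = 93.8
  R: 0 + 1(102.8) = 102.8

ξ₂ = 103 mol/min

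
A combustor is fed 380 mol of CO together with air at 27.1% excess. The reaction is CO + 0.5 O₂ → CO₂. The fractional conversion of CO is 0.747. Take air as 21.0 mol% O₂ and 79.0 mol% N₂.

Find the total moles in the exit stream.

Stoichiometric O₂ = 0.5 × 380 = 190 mol; O₂ fed = 190 × 1.271 = 241.5 mol.
N₂ fed = 241.5 × 79/21 = 908.5 mol.
Fuel reacted = 0.747 × 380 → ξ = 283.9 mol.
Outlet (n = n₀ + ν ξ):
  CO: 380 − 1(283.9) = 96.14
  O₂: 241.5 − 0.5(283.9) = 99.56
  N₂: 908.5 (inert)
  CO₂: 0 + 1(283.9) = 283.9
Total out = 96.14 + 99.56 + 908.5 + 283.9 = 1388 mol.

1390 mol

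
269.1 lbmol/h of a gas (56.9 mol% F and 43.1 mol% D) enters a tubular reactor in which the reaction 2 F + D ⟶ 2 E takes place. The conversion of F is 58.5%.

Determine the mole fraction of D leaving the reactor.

F reacted = 0.585 × 153.1 = 89.57 lbmol/h; ν_F = −2, so ξ = 89.57/2 = 44.79 lbmol/h.
Outlet amounts (n = n₀ + ν ξ):
  F: 153.1 − 2(44.79) = 63.54
  D: 116 − 1(44.79) = 71.2
  E: 0 + 2(44.79) = 89.57
Total out = 224.3 lbmol/h; y_D = 71.2 / 224.3 = 0.3174.

0.317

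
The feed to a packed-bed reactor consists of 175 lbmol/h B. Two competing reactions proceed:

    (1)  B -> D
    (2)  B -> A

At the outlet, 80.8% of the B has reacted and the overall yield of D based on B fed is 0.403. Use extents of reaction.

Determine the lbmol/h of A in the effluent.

Yield of D: 1ξ₁ / 175 = 0.403 → ξ₁ = 70.53 lbmol/h.
Conversion of B: 1ξ₁ + 1ξ₂ = 0.808 × 175 = 141.4 → ξ₂ = 70.88 lbmol/h.
Outlet amounts (n = n₀ + Σ ν·ξ):
  B: 175 − 1(70.53) − 1(70.88) = 33.6
  D: 0 + 1(70.53) = 70.53
  A: 0 + 1(70.88) = 70.88

70.9 lbmol/h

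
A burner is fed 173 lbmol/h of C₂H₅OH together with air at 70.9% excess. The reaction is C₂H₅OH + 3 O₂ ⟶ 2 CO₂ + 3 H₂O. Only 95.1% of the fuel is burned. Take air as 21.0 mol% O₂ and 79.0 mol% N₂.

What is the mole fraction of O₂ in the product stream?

Stoichiometric O₂ = 3 × 173 = 519 lbmol/h; O₂ fed = 519 × 1.709 = 887 lbmol/h.
N₂ fed = 887 × 79/21 = 3337 lbmol/h.
Fuel reacted = 0.951 × 173 → ξ = 164.5 lbmol/h.
Outlet (n = n₀ + ν ξ):
  C₂H₅OH: 173 − 1(164.5) = 8.477
  O₂: 887 − 3(164.5) = 393.4
  N₂: 3337 (inert)
  CO₂: 0 + 2(164.5) = 329
  H₂O: 0 + 3(164.5) = 493.6
Total out = 4561 lbmol/h; y_O₂ = 393.4 / 4561 = 0.08625.

0.0862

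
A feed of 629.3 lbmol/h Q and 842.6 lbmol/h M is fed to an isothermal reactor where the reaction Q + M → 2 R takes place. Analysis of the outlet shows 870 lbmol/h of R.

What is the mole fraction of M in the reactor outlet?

0.277

For R: n = n₀ + 2ξ → 870 = 0 + 2ξ, giving ξ = 435 lbmol/h.
Outlet amounts (n = n₀ + ν ξ):
  Q: 629.3 − 1(435) = 194.3
  M: 842.6 − 1(435) = 407.6
  R: 0 + 2(435) = 870
Total out = 1472 lbmol/h; y_M = 407.6 / 1472 = 0.2769.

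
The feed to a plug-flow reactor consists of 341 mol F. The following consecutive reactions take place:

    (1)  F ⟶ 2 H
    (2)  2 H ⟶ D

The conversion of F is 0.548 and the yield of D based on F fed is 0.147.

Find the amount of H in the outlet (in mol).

Conversion of F: F consumed = 1ξ₁ = 0.548 × 341 → ξ₁ = 186.9 mol.
Yield of D: 1ξ₂ / 341 = 0.147 → ξ₂ = 50.13 mol.
Outlet amounts (n = n₀ + Σ ν·ξ):
  F: 341 − 1(186.9) = 154.1
  H: 0 + 2(186.9) − 2(50.13) = 273.5
  D: 0 + 1(50.13) = 50.13

273 mol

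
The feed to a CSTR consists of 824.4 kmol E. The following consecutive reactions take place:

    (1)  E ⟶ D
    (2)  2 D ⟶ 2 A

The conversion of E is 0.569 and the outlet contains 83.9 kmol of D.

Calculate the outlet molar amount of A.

385 kmol

Conversion of E: E consumed = 1ξ₁ = 0.569 × 824.4 → ξ₁ = 469.1 kmol.
D balance: n_D = 0 + 1ξ₁ − 2ξ₂ = 83.9 → ξ₂ = (1·469.1 − 83.9)/2 = 192.6 kmol.
Outlet amounts (n = n₀ + Σ ν·ξ):
  E: 824.4 − 1(469.1) = 355.3
  D: 0 + 1(469.1) − 2(192.6) = 83.9
  A: 0 + 2(192.6) = 385.2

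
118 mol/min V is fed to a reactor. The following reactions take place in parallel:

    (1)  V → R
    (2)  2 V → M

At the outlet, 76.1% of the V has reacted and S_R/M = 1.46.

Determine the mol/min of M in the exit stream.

26 mol/min

Conversion of V: V consumed = 0.761 × 118 = 89.8 mol/min = 1ξ₁ + 2ξ₂.
Selectivity: 1ξ₁ / (1ξ₂) = 1.46 → ξ₁ = 1.46 ξ₂.
Substitute: (1·1.46 + 2) ξ₂ = 89.8 → ξ₂ = 25.95 mol/min, ξ₁ = 37.89 mol/min.
Outlet amounts (n = n₀ + Σ ν·ξ):
  V: 118 − 1(37.89) − 2(25.95) = 28.2
  R: 0 + 1(37.89) = 37.89
  M: 0 + 1(25.95) = 25.95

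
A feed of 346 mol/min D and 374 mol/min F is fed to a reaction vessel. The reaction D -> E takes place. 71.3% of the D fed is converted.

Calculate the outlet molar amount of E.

247 mol/min

D reacted = 0.713 × 346 = 246.7 mol/min; ν_D = −1, so ξ = 246.7/1 = 246.7 mol/min.
Outlet amounts (n = n₀ + ν ξ):
  D: 346 − 1(246.7) = 99.3
  E: 0 + 1(246.7) = 246.7
  F: 374 (inert)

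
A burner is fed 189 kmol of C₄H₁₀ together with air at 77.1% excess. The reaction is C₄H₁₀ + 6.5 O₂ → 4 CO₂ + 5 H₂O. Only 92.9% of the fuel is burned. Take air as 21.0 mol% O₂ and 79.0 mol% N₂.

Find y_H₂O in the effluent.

Stoichiometric O₂ = 6.5 × 189 = 1228 kmol; O₂ fed = 1228 × 1.771 = 2176 kmol.
N₂ fed = 2176 × 79/21 = 8185 kmol.
Fuel reacted = 0.929 × 189 → ξ = 175.6 kmol.
Outlet (n = n₀ + ν ξ):
  C₄H₁₀: 189 − 1(175.6) = 13.42
  O₂: 2176 − 6.5(175.6) = 1034
  N₂: 8185 (inert)
  CO₂: 0 + 4(175.6) = 702.3
  H₂O: 0 + 5(175.6) = 877.9
Total out = 10810 kmol; y_H₂O = 877.9 / 10810 = 0.08119.

0.0812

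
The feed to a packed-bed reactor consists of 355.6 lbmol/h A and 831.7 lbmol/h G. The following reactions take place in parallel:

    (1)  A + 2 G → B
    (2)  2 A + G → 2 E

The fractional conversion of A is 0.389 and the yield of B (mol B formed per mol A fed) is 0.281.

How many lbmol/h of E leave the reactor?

38.4 lbmol/h

Yield of B: 1ξ₁ / 355.6 = 0.281 → ξ₁ = 99.92 lbmol/h.
Conversion of A: 1ξ₁ + 2ξ₂ = 0.389 × 355.6 = 138.3 → ξ₂ = 19.2 lbmol/h.
Outlet amounts (n = n₀ + Σ ν·ξ):
  A: 355.6 − 1(99.92) − 2(19.2) = 217.3
  G: 831.7 − 2(99.92) − 1(19.2) = 612.7
  B: 0 + 1(99.92) = 99.92
  E: 0 + 2(19.2) = 38.4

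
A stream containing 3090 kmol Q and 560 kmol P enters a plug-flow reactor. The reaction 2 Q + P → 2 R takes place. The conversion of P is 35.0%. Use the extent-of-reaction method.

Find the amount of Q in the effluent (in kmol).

2700 kmol

P reacted = 0.35 × 560 = 196 kmol; ν_P = −1, so ξ = 196/1 = 196 kmol.
Outlet amounts (n = n₀ + ν ξ):
  Q: 3090 − 2(196) = 2698
  P: 560 − 1(196) = 364
  R: 0 + 2(196) = 392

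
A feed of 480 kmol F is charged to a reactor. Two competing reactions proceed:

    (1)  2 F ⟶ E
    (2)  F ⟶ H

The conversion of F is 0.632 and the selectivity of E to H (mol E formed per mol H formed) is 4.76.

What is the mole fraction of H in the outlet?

0.0841

Conversion of F: F consumed = 0.632 × 480 = 303.4 kmol = 2ξ₁ + 1ξ₂.
Selectivity: 1ξ₁ / (1ξ₂) = 4.76 → ξ₁ = 4.76 ξ₂.
Substitute: (2·4.76 + 1) ξ₂ = 303.4 → ξ₂ = 28.84 kmol, ξ₁ = 137.3 kmol.
Outlet amounts (n = n₀ + Σ ν·ξ):
  F: 480 − 2(137.3) − 1(28.84) = 176.6
  E: 0 + 1(137.3) = 137.3
  H: 0 + 1(28.84) = 28.84
Total out = 342.7 kmol; y_H = 28.84 / 342.7 = 0.08414.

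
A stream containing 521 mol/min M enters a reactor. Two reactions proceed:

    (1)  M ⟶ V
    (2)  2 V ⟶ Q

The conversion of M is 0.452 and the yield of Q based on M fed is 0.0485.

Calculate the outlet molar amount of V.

185 mol/min

Conversion of M: M consumed = 1ξ₁ = 0.452 × 521 → ξ₁ = 235.5 mol/min.
Yield of Q: 1ξ₂ / 521 = 0.0485 → ξ₂ = 25.27 mol/min.
Outlet amounts (n = n₀ + Σ ν·ξ):
  M: 521 − 1(235.5) = 285.5
  V: 0 + 1(235.5) − 2(25.27) = 185
  Q: 0 + 1(25.27) = 25.27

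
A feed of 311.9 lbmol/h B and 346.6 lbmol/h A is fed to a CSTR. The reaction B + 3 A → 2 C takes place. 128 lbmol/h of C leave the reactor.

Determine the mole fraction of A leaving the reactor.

For C: n = n₀ + 2ξ → 128 = 0 + 2ξ, giving ξ = 64 lbmol/h.
Outlet amounts (n = n₀ + ν ξ):
  B: 311.9 − 1(64) = 247.9
  A: 346.6 − 3(64) = 154.6
  C: 0 + 2(64) = 128
Total out = 530.5 lbmol/h; y_A = 154.6 / 530.5 = 0.2914.

0.291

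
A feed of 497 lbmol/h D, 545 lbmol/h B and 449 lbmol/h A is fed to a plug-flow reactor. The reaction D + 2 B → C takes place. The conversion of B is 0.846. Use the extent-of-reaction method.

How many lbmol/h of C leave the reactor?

231 lbmol/h

B reacted = 0.846 × 545 = 461.1 lbmol/h; ν_B = −2, so ξ = 461.1/2 = 230.5 lbmol/h.
Outlet amounts (n = n₀ + ν ξ):
  D: 497 − 1(230.5) = 266.5
  B: 545 − 2(230.5) = 83.93
  C: 0 + 1(230.5) = 230.5
  A: 449 (inert)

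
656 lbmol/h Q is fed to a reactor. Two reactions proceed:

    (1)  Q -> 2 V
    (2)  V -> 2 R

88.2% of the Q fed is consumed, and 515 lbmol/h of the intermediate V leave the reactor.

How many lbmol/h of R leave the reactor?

Conversion of Q: Q consumed = 1ξ₁ = 0.882 × 656 → ξ₁ = 578.6 lbmol/h.
V balance: n_V = 0 + 2ξ₁ − 1ξ₂ = 515 → ξ₂ = (2·578.6 − 515)/1 = 642.2 lbmol/h.
Outlet amounts (n = n₀ + Σ ν·ξ):
  Q: 656 − 1(578.6) = 77.41
  V: 0 + 2(578.6) − 1(642.2) = 515
  R: 0 + 2(642.2) = 1284

1280 lbmol/h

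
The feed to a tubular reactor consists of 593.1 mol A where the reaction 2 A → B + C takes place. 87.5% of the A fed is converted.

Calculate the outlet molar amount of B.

259 mol

A reacted = 0.875 × 593.1 = 519 mol; ν_A = −2, so ξ = 519/2 = 259.5 mol.
Outlet amounts (n = n₀ + ν ξ):
  A: 593.1 − 2(259.5) = 74.14
  B: 0 + 1(259.5) = 259.5
  C: 0 + 1(259.5) = 259.5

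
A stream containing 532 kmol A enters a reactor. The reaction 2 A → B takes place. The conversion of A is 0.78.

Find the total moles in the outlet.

325 kmol

A reacted = 0.78 × 532 = 415 kmol; ν_A = −2, so ξ = 415/2 = 207.5 kmol.
Outlet amounts (n = n₀ + ν ξ):
  A: 532 − 2(207.5) = 117
  B: 0 + 1(207.5) = 207.5
Total out = 117 + 207.5 = 324.5 kmol.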